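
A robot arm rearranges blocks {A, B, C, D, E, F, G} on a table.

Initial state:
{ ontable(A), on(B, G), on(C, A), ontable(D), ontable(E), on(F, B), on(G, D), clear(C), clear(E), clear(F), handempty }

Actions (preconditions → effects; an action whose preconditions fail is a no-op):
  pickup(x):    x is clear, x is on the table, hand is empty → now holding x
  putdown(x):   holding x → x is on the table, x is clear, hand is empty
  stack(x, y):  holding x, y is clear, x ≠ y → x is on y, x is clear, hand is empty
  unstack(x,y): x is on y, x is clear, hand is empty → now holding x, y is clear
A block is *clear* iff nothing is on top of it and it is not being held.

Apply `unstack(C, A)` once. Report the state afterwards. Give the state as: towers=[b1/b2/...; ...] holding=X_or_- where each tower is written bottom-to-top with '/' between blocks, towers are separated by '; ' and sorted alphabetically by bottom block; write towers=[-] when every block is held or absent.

towers=[A; D/G/B/F; E] holding=C

before: towers=[A/C; D/G/B/F; E] holding=-
pre[unstack(C, A)]: on(C,A) yes, clear(C) yes, handempty yes
all met → apply unstack(C, A)
after:  towers=[A; D/G/B/F; E] holding=C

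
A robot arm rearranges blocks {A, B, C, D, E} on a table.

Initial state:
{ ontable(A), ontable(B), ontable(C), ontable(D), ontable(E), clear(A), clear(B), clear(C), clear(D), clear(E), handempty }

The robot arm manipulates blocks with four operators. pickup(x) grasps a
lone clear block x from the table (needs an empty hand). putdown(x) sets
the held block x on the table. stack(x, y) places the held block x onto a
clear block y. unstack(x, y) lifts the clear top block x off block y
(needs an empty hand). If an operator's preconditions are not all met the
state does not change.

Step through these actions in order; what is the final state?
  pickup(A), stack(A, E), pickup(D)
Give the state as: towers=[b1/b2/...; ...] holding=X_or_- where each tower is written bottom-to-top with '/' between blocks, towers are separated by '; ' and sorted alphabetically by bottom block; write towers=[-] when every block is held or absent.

step 1 (pickup(A)): towers=[B; C; D; E] holding=A
step 2 (stack(A, E)): towers=[B; C; D; E/A] holding=-
step 3 (pickup(D)): towers=[B; C; E/A] holding=D

towers=[B; C; E/A] holding=D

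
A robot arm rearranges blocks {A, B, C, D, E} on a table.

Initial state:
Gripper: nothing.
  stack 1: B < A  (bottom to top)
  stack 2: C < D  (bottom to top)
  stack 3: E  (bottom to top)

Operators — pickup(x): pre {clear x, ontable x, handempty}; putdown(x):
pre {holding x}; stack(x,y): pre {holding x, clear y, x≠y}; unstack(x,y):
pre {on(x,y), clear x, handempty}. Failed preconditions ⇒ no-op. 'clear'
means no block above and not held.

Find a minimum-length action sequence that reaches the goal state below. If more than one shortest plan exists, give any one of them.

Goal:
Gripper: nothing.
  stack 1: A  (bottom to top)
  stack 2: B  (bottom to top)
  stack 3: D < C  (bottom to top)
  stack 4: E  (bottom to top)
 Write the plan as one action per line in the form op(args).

unstack(D, C)
putdown(D)
unstack(A, B)
putdown(A)
pickup(C)
stack(C, D)

step 1 (unstack(D, C)): towers=[B/A; C; E] holding=D
step 2 (putdown(D)): towers=[B/A; C; D; E] holding=-
step 3 (unstack(A, B)): towers=[B; C; D; E] holding=A
step 4 (putdown(A)): towers=[A; B; C; D; E] holding=-
step 5 (pickup(C)): towers=[A; B; D; E] holding=C
step 6 (stack(C, D)): towers=[A; B; D/C; E] holding=-
goal check: towers=[A; B; D/C; E] holding=- — reached (length 6, optimal by BFS)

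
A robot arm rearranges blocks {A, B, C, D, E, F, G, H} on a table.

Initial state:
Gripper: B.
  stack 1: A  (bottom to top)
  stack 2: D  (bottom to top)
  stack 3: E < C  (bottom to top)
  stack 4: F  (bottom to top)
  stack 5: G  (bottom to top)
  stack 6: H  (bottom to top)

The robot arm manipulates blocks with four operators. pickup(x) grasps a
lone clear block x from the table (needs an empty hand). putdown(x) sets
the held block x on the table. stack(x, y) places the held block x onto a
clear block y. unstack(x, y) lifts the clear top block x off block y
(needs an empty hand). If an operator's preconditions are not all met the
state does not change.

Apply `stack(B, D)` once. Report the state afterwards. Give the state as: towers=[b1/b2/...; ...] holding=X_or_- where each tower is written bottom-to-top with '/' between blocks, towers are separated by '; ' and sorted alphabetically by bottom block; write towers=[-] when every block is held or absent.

before: towers=[A; D; E/C; F; G; H] holding=B
pre[stack(B, D)]: holding(B) ✓, clear(D) ✓, B≠D ✓
all met → apply stack(B, D)
after:  towers=[A; D/B; E/C; F; G; H] holding=-

towers=[A; D/B; E/C; F; G; H] holding=-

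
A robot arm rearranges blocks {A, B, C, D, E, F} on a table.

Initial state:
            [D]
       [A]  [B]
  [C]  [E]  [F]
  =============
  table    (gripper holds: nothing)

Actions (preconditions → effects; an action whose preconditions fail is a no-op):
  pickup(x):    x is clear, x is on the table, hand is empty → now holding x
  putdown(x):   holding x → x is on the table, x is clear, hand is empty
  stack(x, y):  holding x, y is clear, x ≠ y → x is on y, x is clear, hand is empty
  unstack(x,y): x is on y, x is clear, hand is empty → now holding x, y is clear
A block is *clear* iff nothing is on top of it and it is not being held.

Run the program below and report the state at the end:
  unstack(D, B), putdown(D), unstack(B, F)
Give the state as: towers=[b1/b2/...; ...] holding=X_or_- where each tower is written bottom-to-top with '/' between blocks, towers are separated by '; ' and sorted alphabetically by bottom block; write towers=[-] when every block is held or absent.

step 1 (unstack(D, B)): towers=[C; E/A; F/B] holding=D
step 2 (putdown(D)): towers=[C; D; E/A; F/B] holding=-
step 3 (unstack(B, F)): towers=[C; D; E/A; F] holding=B

towers=[C; D; E/A; F] holding=B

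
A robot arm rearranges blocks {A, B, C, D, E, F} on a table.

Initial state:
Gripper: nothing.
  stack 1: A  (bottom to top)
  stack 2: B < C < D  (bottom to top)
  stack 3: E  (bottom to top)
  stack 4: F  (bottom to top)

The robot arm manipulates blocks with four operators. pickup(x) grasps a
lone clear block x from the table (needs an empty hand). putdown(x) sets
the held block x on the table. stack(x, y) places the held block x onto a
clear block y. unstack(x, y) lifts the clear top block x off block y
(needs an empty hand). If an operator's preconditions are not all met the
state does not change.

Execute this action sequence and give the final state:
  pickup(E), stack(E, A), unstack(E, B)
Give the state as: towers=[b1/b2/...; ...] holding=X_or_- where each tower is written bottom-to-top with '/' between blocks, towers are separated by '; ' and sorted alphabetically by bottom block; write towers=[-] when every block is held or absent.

towers=[A/E; B/C/D; F] holding=-

step 1 (pickup(E)): towers=[A; B/C/D; F] holding=E
step 2 (stack(E, A)): towers=[A/E; B/C/D; F] holding=-
step 3 (unstack(E, B)) [no-op]: towers=[A/E; B/C/D; F] holding=-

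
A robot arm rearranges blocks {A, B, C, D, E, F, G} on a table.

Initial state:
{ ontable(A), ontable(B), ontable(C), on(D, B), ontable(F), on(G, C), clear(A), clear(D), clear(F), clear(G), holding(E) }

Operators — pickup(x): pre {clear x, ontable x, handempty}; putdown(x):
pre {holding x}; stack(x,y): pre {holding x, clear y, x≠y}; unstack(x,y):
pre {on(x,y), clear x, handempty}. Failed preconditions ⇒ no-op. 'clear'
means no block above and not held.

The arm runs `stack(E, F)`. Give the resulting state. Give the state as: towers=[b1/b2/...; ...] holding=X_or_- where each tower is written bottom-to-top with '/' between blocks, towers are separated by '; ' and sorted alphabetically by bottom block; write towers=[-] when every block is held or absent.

before: towers=[A; B/D; C/G; F] holding=E
pre[stack(E, F)]: holding(E) yes, clear(F) yes, E≠F yes
all met → apply stack(E, F)
after:  towers=[A; B/D; C/G; F/E] holding=-

towers=[A; B/D; C/G; F/E] holding=-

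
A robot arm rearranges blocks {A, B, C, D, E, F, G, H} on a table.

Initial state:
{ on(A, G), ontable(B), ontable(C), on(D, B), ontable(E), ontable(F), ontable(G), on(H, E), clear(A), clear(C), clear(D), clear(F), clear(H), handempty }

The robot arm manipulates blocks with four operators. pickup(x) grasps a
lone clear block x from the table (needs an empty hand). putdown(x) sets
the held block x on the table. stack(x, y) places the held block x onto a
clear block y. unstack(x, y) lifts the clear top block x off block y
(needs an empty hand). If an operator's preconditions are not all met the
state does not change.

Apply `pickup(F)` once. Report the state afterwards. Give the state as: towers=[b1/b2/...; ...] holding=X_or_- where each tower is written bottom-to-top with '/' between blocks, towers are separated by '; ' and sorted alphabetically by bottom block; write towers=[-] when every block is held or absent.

before: towers=[B/D; C; E/H; F; G/A] holding=-
pre[pickup(F)]: clear(F) ✓, ontable(F) ✓, handempty ✓
all met → apply pickup(F)
after:  towers=[B/D; C; E/H; G/A] holding=F

towers=[B/D; C; E/H; G/A] holding=F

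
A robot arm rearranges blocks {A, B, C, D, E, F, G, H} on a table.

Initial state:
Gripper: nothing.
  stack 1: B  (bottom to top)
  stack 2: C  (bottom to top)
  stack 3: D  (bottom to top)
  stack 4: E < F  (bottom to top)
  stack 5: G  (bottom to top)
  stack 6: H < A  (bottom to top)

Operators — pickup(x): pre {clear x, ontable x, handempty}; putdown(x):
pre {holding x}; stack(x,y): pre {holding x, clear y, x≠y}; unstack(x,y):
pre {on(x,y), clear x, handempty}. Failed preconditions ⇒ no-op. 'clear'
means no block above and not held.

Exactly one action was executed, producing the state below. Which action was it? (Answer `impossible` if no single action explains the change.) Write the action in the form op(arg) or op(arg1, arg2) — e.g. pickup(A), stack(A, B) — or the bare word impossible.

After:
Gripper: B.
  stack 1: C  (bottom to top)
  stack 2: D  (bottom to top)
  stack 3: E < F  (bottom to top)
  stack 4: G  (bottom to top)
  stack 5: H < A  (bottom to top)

pickup(B)

target: towers=[C; D; E/F; G; H/A] holding=B
         pickup(G) → towers=[B; C; D; E/F; H/A] holding=G
     unstack(A, H) → towers=[B; C; D; E/F; G; H] holding=A
         pickup(B) → towers=[C; D; E/F; G; H/A] holding=B  ← match
     unstack(F, E) → towers=[B; C; D; E; G; H/A] holding=F
         pickup(D) → towers=[B; C; E/F; G; H/A] holding=D
         pickup(C) → towers=[B; D; E/F; G; H/A] holding=C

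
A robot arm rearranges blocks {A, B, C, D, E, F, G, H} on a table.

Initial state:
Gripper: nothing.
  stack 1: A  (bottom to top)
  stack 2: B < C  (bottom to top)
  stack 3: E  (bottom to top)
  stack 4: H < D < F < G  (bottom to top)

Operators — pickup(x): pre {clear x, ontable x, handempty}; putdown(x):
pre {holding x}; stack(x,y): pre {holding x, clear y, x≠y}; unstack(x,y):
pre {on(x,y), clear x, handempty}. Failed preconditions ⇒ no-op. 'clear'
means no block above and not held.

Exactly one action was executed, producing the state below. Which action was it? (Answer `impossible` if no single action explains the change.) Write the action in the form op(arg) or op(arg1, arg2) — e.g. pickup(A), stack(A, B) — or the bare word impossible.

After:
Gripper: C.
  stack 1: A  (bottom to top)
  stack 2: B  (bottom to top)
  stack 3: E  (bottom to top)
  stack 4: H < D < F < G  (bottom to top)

target: towers=[A; B; E; H/D/F/G] holding=C
     unstack(G, F) → towers=[A; B/C; E; H/D/F] holding=G
         pickup(A) → towers=[B/C; E; H/D/F/G] holding=A
         pickup(E) → towers=[A; B/C; H/D/F/G] holding=E
     unstack(C, B) → towers=[A; B; E; H/D/F/G] holding=C  ← match

unstack(C, B)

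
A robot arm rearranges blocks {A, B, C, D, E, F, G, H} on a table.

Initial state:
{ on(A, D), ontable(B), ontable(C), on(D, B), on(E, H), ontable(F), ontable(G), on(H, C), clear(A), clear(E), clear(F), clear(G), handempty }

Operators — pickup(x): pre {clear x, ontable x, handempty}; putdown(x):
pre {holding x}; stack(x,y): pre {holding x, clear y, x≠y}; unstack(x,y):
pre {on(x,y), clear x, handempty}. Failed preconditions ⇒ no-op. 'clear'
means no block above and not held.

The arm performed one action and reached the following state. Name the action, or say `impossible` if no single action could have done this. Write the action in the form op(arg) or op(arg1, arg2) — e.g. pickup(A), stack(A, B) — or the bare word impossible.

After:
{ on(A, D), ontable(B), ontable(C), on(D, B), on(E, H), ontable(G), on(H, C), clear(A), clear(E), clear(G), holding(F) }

target: towers=[B/D/A; C/H/E; G] holding=F
         pickup(G) → towers=[B/D/A; C/H/E; F] holding=G
     unstack(A, D) → towers=[B/D; C/H/E; F; G] holding=A
     unstack(E, H) → towers=[B/D/A; C/H; F; G] holding=E
         pickup(F) → towers=[B/D/A; C/H/E; G] holding=F  ← match

pickup(F)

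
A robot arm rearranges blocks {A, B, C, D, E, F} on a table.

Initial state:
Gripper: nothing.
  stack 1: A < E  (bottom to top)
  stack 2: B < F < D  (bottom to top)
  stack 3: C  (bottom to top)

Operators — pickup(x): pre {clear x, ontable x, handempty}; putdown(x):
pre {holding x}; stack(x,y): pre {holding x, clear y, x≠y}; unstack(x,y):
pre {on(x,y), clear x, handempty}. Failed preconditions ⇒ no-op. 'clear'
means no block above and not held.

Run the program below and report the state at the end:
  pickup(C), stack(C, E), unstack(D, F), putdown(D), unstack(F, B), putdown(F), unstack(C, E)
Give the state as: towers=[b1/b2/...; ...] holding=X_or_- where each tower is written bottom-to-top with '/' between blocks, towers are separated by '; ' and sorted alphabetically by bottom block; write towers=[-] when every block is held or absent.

step 1 (pickup(C)): towers=[A/E; B/F/D] holding=C
step 2 (stack(C, E)): towers=[A/E/C; B/F/D] holding=-
step 3 (unstack(D, F)): towers=[A/E/C; B/F] holding=D
step 4 (putdown(D)): towers=[A/E/C; B/F; D] holding=-
step 5 (unstack(F, B)): towers=[A/E/C; B; D] holding=F
step 6 (putdown(F)): towers=[A/E/C; B; D; F] holding=-
step 7 (unstack(C, E)): towers=[A/E; B; D; F] holding=C

towers=[A/E; B; D; F] holding=C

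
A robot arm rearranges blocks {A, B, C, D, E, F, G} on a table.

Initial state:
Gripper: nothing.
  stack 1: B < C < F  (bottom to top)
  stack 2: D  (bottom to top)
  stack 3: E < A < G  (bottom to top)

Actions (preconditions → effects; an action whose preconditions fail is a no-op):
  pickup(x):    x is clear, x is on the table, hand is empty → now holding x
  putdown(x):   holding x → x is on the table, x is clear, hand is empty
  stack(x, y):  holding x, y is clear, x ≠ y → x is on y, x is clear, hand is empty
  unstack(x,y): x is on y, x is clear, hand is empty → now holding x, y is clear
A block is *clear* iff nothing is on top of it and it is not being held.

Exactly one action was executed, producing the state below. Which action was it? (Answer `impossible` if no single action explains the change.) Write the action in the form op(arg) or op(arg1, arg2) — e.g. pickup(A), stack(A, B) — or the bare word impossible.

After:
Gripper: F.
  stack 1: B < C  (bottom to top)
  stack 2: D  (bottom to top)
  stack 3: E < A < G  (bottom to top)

unstack(F, C)

target: towers=[B/C; D; E/A/G] holding=F
     unstack(F, C) → towers=[B/C; D; E/A/G] holding=F  ← match
     unstack(G, A) → towers=[B/C/F; D; E/A] holding=G
         pickup(D) → towers=[B/C/F; E/A/G] holding=D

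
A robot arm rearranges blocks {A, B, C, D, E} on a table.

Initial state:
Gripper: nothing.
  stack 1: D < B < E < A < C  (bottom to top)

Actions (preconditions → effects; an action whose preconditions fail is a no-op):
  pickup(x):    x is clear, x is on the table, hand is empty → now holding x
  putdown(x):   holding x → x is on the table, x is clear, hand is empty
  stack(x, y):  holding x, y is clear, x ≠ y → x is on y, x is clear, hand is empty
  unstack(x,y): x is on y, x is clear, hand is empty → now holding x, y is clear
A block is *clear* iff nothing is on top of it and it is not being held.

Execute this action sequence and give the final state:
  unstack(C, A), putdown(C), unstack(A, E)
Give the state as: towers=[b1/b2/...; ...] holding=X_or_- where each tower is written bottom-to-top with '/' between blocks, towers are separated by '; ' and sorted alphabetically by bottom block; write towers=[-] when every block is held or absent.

step 1 (unstack(C, A)): towers=[D/B/E/A] holding=C
step 2 (putdown(C)): towers=[C; D/B/E/A] holding=-
step 3 (unstack(A, E)): towers=[C; D/B/E] holding=A

towers=[C; D/B/E] holding=A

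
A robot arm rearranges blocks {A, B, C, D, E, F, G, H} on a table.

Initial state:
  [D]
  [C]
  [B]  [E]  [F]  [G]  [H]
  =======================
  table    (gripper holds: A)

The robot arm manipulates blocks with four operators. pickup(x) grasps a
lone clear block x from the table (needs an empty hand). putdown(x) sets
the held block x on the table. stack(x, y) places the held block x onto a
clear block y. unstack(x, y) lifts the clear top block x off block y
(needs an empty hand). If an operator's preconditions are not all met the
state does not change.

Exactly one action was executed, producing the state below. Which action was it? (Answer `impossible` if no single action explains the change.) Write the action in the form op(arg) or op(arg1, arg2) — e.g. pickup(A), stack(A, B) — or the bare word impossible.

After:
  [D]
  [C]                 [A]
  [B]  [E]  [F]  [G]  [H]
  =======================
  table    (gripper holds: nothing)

stack(A, H)

target: towers=[B/C/D; E; F; G; H/A] holding=-
        putdown(A) → towers=[A; B/C/D; E; F; G; H] holding=-
       stack(A, G) → towers=[B/C/D; E; F; G/A; H] holding=-
       stack(A, E) → towers=[B/C/D; E/A; F; G; H] holding=-
       stack(A, H) → towers=[B/C/D; E; F; G; H/A] holding=-  ← match
       stack(A, F) → towers=[B/C/D; E; F/A; G; H] holding=-
       stack(A, D) → towers=[B/C/D/A; E; F; G; H] holding=-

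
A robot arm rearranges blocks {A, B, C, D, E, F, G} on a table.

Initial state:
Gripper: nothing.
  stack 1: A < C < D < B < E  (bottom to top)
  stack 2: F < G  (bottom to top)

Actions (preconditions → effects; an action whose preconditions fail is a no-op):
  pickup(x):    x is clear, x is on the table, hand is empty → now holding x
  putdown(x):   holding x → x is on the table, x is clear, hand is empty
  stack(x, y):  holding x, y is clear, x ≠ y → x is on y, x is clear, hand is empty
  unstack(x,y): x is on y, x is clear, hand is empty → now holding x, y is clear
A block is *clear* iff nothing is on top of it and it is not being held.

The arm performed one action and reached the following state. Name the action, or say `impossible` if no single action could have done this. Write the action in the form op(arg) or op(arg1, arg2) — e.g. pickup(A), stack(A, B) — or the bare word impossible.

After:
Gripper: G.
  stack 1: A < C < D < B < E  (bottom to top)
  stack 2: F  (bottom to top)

unstack(G, F)

target: towers=[A/C/D/B/E; F] holding=G
     unstack(G, F) → towers=[A/C/D/B/E; F] holding=G  ← match
     unstack(E, B) → towers=[A/C/D/B; F/G] holding=E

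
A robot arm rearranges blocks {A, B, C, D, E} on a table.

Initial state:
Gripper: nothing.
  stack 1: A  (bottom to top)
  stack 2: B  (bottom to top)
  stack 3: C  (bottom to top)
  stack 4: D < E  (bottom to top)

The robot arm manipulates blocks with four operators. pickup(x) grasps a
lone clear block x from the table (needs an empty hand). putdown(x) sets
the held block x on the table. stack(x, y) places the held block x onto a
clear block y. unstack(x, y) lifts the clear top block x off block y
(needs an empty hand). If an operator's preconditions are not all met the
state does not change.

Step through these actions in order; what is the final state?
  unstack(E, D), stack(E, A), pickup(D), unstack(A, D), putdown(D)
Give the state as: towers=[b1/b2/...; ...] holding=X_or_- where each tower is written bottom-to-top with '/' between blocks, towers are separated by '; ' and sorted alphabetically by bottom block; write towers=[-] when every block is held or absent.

step 1 (unstack(E, D)): towers=[A; B; C; D] holding=E
step 2 (stack(E, A)): towers=[A/E; B; C; D] holding=-
step 3 (pickup(D)): towers=[A/E; B; C] holding=D
step 4 (unstack(A, D)) [no-op]: towers=[A/E; B; C] holding=D
step 5 (putdown(D)): towers=[A/E; B; C; D] holding=-

towers=[A/E; B; C; D] holding=-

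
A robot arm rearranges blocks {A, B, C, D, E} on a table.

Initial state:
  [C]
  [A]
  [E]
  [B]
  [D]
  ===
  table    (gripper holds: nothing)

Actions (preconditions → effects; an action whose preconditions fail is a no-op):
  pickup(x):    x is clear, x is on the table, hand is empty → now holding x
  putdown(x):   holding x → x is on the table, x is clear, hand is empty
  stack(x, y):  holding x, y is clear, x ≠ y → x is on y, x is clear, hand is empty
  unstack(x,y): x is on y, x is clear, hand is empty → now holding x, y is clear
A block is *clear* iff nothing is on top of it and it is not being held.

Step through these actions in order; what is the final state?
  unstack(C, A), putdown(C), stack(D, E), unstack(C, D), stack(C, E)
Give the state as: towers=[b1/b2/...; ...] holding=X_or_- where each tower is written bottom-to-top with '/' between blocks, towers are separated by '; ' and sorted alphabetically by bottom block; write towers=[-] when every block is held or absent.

towers=[C; D/B/E/A] holding=-

step 1 (unstack(C, A)): towers=[D/B/E/A] holding=C
step 2 (putdown(C)): towers=[C; D/B/E/A] holding=-
step 3 (stack(D, E)) [no-op]: towers=[C; D/B/E/A] holding=-
step 4 (unstack(C, D)) [no-op]: towers=[C; D/B/E/A] holding=-
step 5 (stack(C, E)) [no-op]: towers=[C; D/B/E/A] holding=-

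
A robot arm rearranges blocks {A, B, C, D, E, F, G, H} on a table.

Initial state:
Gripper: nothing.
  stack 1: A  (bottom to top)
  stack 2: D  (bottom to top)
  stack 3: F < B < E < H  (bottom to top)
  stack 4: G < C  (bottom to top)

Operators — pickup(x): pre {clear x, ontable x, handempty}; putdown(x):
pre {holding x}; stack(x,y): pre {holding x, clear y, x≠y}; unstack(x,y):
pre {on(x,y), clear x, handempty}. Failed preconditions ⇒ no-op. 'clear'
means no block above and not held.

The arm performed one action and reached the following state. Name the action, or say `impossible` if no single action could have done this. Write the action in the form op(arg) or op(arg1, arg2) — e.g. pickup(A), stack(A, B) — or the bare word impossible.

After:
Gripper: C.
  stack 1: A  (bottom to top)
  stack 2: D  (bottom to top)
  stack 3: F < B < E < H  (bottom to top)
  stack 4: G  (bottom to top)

unstack(C, G)

target: towers=[A; D; F/B/E/H; G] holding=C
         pickup(A) → towers=[D; F/B/E/H; G/C] holding=A
     unstack(H, E) → towers=[A; D; F/B/E; G/C] holding=H
         pickup(D) → towers=[A; F/B/E/H; G/C] holding=D
     unstack(C, G) → towers=[A; D; F/B/E/H; G] holding=C  ← match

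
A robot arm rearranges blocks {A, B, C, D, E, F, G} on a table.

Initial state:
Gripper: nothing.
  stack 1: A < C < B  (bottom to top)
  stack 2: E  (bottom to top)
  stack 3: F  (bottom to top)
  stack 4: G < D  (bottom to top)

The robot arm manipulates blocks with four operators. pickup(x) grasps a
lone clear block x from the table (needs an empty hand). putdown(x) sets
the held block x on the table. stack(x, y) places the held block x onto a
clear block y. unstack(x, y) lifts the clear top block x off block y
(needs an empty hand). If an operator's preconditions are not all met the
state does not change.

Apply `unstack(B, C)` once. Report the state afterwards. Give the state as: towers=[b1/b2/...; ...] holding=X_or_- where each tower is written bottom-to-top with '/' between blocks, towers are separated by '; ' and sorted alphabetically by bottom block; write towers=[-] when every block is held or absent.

before: towers=[A/C/B; E; F; G/D] holding=-
pre[unstack(B, C)]: on(B,C) ✓, clear(B) ✓, handempty ✓
all met → apply unstack(B, C)
after:  towers=[A/C; E; F; G/D] holding=B

towers=[A/C; E; F; G/D] holding=B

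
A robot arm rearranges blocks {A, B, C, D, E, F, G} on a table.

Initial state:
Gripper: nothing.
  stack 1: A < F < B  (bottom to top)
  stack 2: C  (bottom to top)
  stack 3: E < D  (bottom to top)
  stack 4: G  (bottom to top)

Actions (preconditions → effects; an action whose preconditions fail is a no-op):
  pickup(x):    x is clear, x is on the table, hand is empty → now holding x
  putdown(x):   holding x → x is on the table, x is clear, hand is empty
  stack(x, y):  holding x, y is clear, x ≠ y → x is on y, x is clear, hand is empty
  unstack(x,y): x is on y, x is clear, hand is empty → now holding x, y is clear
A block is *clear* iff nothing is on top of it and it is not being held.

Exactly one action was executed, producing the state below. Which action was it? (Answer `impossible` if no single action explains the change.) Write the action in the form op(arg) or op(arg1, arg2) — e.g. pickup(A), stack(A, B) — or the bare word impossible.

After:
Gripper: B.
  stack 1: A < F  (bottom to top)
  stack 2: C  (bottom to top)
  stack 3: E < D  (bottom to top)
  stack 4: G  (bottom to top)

target: towers=[A/F; C; E/D; G] holding=B
     unstack(B, F) → towers=[A/F; C; E/D; G] holding=B  ← match
         pickup(G) → towers=[A/F/B; C; E/D] holding=G
     unstack(D, E) → towers=[A/F/B; C; E; G] holding=D
         pickup(C) → towers=[A/F/B; E/D; G] holding=C

unstack(B, F)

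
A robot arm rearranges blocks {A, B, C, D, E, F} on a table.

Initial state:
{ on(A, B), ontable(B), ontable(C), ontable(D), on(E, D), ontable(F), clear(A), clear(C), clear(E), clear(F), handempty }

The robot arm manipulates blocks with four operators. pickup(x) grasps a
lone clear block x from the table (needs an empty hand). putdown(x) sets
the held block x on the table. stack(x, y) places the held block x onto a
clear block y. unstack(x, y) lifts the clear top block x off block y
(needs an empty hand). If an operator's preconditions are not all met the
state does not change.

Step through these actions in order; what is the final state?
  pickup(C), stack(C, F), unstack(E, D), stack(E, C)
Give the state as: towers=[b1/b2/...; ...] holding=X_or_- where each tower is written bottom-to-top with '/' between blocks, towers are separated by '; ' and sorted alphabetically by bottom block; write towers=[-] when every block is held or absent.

towers=[B/A; D; F/C/E] holding=-

step 1 (pickup(C)): towers=[B/A; D/E; F] holding=C
step 2 (stack(C, F)): towers=[B/A; D/E; F/C] holding=-
step 3 (unstack(E, D)): towers=[B/A; D; F/C] holding=E
step 4 (stack(E, C)): towers=[B/A; D; F/C/E] holding=-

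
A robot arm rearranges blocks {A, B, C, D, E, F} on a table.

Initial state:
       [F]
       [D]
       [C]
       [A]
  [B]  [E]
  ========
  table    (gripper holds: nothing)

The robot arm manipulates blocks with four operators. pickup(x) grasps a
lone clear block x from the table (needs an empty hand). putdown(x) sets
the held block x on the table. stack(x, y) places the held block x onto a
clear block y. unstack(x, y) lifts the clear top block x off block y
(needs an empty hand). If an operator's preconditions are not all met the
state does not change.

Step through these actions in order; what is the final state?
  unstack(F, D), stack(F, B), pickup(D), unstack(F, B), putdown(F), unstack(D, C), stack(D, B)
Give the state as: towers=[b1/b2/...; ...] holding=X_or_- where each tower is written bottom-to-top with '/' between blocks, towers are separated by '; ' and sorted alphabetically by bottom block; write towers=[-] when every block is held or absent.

towers=[B/D; E/A/C; F] holding=-

step 1 (unstack(F, D)): towers=[B; E/A/C/D] holding=F
step 2 (stack(F, B)): towers=[B/F; E/A/C/D] holding=-
step 3 (pickup(D)) [no-op]: towers=[B/F; E/A/C/D] holding=-
step 4 (unstack(F, B)): towers=[B; E/A/C/D] holding=F
step 5 (putdown(F)): towers=[B; E/A/C/D; F] holding=-
step 6 (unstack(D, C)): towers=[B; E/A/C; F] holding=D
step 7 (stack(D, B)): towers=[B/D; E/A/C; F] holding=-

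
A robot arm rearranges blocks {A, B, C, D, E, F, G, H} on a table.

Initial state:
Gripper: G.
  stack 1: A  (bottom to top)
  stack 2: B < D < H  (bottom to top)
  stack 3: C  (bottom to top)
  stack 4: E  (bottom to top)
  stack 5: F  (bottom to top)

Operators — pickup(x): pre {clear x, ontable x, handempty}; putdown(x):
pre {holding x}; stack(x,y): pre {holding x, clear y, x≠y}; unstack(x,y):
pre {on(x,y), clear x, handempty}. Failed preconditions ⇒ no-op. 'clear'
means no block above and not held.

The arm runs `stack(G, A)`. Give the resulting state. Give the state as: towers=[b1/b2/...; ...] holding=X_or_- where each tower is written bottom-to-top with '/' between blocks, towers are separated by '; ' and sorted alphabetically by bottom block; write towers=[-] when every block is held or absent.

towers=[A/G; B/D/H; C; E; F] holding=-

before: towers=[A; B/D/H; C; E; F] holding=G
pre[stack(G, A)]: holding(G) ok, clear(A) ok, G≠A ok
all met → apply stack(G, A)
after:  towers=[A/G; B/D/H; C; E; F] holding=-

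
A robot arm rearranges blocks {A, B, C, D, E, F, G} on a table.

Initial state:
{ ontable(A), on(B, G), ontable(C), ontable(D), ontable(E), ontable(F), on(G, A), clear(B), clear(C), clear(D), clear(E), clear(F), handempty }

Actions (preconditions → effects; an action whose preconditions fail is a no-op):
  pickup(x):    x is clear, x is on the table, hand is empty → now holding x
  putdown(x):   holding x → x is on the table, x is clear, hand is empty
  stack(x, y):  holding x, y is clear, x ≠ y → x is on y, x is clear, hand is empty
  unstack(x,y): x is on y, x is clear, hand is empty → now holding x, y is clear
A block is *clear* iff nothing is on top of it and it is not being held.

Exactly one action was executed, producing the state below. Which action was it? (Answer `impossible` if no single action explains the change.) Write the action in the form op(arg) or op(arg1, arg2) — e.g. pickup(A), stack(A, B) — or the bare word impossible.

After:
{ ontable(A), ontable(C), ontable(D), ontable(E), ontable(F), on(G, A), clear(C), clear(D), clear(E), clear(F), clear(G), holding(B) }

unstack(B, G)

target: towers=[A/G; C; D; E; F] holding=B
     unstack(B, G) → towers=[A/G; C; D; E; F] holding=B  ← match
         pickup(F) → towers=[A/G/B; C; D; E] holding=F
         pickup(D) → towers=[A/G/B; C; E; F] holding=D
         pickup(E) → towers=[A/G/B; C; D; F] holding=E
         pickup(C) → towers=[A/G/B; D; E; F] holding=C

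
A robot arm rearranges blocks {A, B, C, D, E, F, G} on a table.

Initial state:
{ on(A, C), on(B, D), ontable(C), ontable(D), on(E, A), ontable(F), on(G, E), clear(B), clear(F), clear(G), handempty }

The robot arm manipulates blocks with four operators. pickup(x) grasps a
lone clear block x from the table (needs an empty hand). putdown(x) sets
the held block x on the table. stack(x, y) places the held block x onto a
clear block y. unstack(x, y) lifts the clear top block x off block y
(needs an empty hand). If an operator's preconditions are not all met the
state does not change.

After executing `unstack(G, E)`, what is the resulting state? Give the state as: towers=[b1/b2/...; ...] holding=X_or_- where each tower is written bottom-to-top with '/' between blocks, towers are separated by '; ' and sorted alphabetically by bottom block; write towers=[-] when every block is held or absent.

before: towers=[C/A/E/G; D/B; F] holding=-
pre[unstack(G, E)]: on(G,E) ✓, clear(G) ✓, handempty ✓
all met → apply unstack(G, E)
after:  towers=[C/A/E; D/B; F] holding=G

towers=[C/A/E; D/B; F] holding=G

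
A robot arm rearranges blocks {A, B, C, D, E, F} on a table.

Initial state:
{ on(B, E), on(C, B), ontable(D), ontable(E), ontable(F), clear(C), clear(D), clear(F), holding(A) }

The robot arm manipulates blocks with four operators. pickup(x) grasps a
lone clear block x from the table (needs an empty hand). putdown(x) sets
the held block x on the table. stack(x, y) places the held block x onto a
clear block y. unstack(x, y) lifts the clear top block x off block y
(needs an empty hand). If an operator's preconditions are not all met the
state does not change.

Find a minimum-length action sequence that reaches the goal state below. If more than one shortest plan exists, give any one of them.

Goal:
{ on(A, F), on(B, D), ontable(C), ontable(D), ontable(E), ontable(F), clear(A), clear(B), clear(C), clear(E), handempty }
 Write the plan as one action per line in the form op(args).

stack(A, F)
unstack(C, B)
putdown(C)
unstack(B, E)
stack(B, D)

step 1 (stack(A, F)): towers=[D; E/B/C; F/A] holding=-
step 2 (unstack(C, B)): towers=[D; E/B; F/A] holding=C
step 3 (putdown(C)): towers=[C; D; E/B; F/A] holding=-
step 4 (unstack(B, E)): towers=[C; D; E; F/A] holding=B
step 5 (stack(B, D)): towers=[C; D/B; E; F/A] holding=-
goal check: towers=[C; D/B; E; F/A] holding=- — reached (length 5, optimal by BFS)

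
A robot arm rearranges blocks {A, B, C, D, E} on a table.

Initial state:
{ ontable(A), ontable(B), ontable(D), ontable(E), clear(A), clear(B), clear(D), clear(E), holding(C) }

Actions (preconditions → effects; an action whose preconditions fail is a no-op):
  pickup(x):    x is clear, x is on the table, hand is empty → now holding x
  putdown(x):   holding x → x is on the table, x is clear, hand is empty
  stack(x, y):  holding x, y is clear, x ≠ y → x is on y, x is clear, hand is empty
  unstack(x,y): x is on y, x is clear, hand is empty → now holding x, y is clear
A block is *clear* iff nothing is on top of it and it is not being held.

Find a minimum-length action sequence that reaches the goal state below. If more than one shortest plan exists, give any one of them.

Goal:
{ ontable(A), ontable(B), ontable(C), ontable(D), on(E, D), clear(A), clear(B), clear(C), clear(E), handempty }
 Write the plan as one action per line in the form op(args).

step 1 (putdown(C)): towers=[A; B; C; D; E] holding=-
step 2 (pickup(E)): towers=[A; B; C; D] holding=E
step 3 (stack(E, D)): towers=[A; B; C; D/E] holding=-
goal check: towers=[A; B; C; D/E] holding=- — reached (length 3, optimal by BFS)

putdown(C)
pickup(E)
stack(E, D)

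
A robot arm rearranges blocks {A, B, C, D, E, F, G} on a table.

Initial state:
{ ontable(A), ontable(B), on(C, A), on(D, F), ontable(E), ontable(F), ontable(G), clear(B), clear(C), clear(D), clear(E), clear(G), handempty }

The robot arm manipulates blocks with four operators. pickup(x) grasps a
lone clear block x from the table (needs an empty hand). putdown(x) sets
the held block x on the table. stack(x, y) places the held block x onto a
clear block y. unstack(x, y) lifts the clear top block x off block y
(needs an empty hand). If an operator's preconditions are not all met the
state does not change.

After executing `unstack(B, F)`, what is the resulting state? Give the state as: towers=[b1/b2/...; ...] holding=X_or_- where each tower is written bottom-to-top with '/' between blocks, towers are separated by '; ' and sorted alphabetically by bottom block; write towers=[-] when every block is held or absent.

before: towers=[A/C; B; E; F/D; G] holding=-
pre[unstack(B, F)]: on(B,F) ✗, clear(B) ✓, handempty ✓
on(B,F) unmet → unstack(B, F) is a no-op
after:  towers=[A/C; B; E; F/D; G] holding=-

towers=[A/C; B; E; F/D; G] holding=-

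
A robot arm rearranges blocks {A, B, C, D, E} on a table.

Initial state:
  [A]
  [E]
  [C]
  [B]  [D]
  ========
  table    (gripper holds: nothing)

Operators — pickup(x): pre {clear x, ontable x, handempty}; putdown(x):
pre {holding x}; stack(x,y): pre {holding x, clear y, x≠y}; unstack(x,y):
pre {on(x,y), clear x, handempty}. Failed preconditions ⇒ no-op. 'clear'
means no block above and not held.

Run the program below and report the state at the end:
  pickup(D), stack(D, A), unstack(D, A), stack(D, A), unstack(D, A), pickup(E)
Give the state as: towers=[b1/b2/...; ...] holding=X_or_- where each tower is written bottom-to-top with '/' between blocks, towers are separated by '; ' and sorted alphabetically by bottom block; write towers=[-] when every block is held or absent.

towers=[B/C/E/A] holding=D

step 1 (pickup(D)): towers=[B/C/E/A] holding=D
step 2 (stack(D, A)): towers=[B/C/E/A/D] holding=-
step 3 (unstack(D, A)): towers=[B/C/E/A] holding=D
step 4 (stack(D, A)): towers=[B/C/E/A/D] holding=-
step 5 (unstack(D, A)): towers=[B/C/E/A] holding=D
step 6 (pickup(E)) [no-op]: towers=[B/C/E/A] holding=D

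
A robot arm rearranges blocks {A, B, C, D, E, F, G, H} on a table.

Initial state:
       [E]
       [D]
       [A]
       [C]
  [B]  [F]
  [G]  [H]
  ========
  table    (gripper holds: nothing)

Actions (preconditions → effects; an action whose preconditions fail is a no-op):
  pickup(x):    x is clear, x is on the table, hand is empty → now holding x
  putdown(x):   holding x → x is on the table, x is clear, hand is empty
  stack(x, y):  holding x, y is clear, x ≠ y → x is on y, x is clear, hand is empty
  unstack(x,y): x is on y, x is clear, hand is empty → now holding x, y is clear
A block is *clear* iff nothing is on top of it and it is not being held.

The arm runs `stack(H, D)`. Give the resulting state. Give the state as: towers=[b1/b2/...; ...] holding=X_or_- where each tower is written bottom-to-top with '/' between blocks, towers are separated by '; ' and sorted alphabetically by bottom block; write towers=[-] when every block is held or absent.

towers=[G/B; H/F/C/A/D/E] holding=-

before: towers=[G/B; H/F/C/A/D/E] holding=-
pre[stack(H, D)]: holding(H) fail, clear(D) fail, H≠D ok
holding(H), clear(D) unmet → stack(H, D) is a no-op
after:  towers=[G/B; H/F/C/A/D/E] holding=-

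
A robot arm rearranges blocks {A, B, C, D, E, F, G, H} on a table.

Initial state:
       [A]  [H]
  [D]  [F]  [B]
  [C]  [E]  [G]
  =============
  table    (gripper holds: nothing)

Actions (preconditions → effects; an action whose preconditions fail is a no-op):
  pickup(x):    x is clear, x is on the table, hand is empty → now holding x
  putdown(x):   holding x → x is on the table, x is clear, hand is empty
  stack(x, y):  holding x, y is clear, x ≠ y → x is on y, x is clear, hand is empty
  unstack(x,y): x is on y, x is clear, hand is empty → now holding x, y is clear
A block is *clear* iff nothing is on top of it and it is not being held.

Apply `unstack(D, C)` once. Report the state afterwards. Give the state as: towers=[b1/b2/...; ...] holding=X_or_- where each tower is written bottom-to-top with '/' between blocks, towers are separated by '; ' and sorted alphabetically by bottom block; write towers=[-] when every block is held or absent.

towers=[C; E/F/A; G/B/H] holding=D

before: towers=[C/D; E/F/A; G/B/H] holding=-
pre[unstack(D, C)]: on(D,C) ✓, clear(D) ✓, handempty ✓
all met → apply unstack(D, C)
after:  towers=[C; E/F/A; G/B/H] holding=D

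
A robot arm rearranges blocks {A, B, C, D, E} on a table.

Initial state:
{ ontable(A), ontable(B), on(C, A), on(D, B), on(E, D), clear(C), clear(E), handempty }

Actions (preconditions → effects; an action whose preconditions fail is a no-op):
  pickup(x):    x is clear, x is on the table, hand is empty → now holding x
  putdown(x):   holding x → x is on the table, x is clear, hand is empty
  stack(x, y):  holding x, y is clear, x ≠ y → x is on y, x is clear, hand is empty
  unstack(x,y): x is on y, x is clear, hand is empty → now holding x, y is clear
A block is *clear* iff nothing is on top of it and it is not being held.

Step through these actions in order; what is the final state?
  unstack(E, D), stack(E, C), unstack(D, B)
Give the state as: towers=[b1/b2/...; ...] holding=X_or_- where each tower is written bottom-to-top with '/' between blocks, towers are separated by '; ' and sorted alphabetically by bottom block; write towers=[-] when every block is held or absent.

towers=[A/C/E; B] holding=D

step 1 (unstack(E, D)): towers=[A/C; B/D] holding=E
step 2 (stack(E, C)): towers=[A/C/E; B/D] holding=-
step 3 (unstack(D, B)): towers=[A/C/E; B] holding=D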